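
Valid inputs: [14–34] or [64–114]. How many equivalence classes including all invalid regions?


Valid ranges: [14,34] and [64,114]
Class 1: x < 14 — invalid
Class 2: 14 ≤ x ≤ 34 — valid
Class 3: 34 < x < 64 — invalid (gap between ranges)
Class 4: 64 ≤ x ≤ 114 — valid
Class 5: x > 114 — invalid
Total equivalence classes: 5

5 equivalence classes


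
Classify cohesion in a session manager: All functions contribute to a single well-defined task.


Reasoning: Best: single purpose
Type: Functional cohesion

Functional cohesion


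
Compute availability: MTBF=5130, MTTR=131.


Availability = MTBF / (MTBF + MTTR)
Availability = 5130 / (5130 + 131)
Availability = 5130 / 5261
Availability = 97.51%

97.51%


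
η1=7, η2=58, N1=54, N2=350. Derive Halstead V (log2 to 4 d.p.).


Formula: V = N * log2(η), where N = N1 + N2 and η = η1 + η2
η = 7 + 58 = 65
N = 54 + 350 = 404
log2(65) ≈ 6.0224
V = 404 * 6.0224 = 2433.05

2433.05


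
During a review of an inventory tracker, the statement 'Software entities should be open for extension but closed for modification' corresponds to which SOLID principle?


This describes the Open/Closed Principle (OCP)

Open/Closed Principle (OCP)


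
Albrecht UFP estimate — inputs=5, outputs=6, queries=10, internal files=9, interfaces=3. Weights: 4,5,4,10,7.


UFP = EI*4 + EO*5 + EQ*4 + ILF*10 + EIF*7
UFP = 5*4 + 6*5 + 10*4 + 9*10 + 3*7
UFP = 20 + 30 + 40 + 90 + 21
UFP = 201

201


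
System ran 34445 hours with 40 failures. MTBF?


Formula: MTBF = Total operating time / Number of failures
MTBF = 34445 / 40
MTBF = 861.13 hours

861.13 hours


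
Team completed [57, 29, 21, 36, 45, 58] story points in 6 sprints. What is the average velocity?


Formula: Avg velocity = Total points / Number of sprints
Points: [57, 29, 21, 36, 45, 58]
Sum = 57 + 29 + 21 + 36 + 45 + 58 = 246
Avg velocity = 246 / 6 = 41.0 points/sprint

41.0 points/sprint


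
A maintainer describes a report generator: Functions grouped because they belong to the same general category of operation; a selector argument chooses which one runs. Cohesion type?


Reasoning: Grouped by category of activity, not by data or sequence
Type: Logical cohesion

Logical cohesion


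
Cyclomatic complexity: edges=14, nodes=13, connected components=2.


Formula: V(G) = E - N + 2P
V(G) = 14 - 13 + 2*2
V(G) = 1 + 4
V(G) = 5

5


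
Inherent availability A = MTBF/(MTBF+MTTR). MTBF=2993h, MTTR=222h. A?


Availability = MTBF / (MTBF + MTTR)
Availability = 2993 / (2993 + 222)
Availability = 2993 / 3215
Availability = 93.0949%

93.0949%


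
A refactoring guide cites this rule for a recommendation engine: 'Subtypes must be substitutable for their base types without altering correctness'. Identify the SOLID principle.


This describes the Liskov Substitution Principle (LSP)

Liskov Substitution Principle (LSP)


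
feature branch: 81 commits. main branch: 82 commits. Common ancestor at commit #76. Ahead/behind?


Common ancestor: commit #76
feature commits after divergence: 81 - 76 = 5
main commits after divergence: 82 - 76 = 6
feature is 5 commits ahead of main
main is 6 commits ahead of feature

feature ahead: 5, main ahead: 6


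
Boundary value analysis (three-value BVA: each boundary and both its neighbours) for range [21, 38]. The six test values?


Range: [21, 38]
Boundaries: just below min, min, min+1, max-1, max, just above max
Values: [20, 21, 22, 37, 38, 39]

[20, 21, 22, 37, 38, 39]


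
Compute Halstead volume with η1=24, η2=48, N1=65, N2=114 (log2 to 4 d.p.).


Formula: V = N * log2(η), where N = N1 + N2 and η = η1 + η2
η = 24 + 48 = 72
N = 65 + 114 = 179
log2(72) ≈ 6.1699
V = 179 * 6.1699 = 1104.41

1104.41


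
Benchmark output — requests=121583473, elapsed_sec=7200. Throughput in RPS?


Formula: throughput = requests / seconds
throughput = 121583473 / 7200
throughput = 16886.59 requests/second

16886.59 requests/second


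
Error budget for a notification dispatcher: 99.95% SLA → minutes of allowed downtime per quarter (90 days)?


Formula: allowed downtime = period * (100 - SLA) / 100
Period (quarter (90 days)) = 129600 minutes
Unavailability fraction = (100 - 99.95) / 100
Allowed downtime = 129600 * (100 - 99.95) / 100
Allowed downtime = 64.8 minutes

64.8 minutes


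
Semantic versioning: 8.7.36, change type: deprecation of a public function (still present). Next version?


Current: 8.7.36
Change category: 'deprecation of a public function (still present)' → minor bump
SemVer rule: minor bump → increment MINOR, reset PATCH to 0 (MAJOR unchanged)
New: 8.8.0

8.8.0


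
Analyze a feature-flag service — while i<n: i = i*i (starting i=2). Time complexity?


Reasoning: squaring drives double-exponential growth; iterations ~ log log n
Complexity: O(log log n)

O(log log n)


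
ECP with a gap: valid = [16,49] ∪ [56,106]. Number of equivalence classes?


Valid ranges: [16,49] and [56,106]
Class 1: x < 16 — invalid
Class 2: 16 ≤ x ≤ 49 — valid
Class 3: 49 < x < 56 — invalid (gap between ranges)
Class 4: 56 ≤ x ≤ 106 — valid
Class 5: x > 106 — invalid
Total equivalence classes: 5

5 equivalence classes


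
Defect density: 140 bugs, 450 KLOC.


Defect density = defects / KLOC
Defect density = 140 / 450
Defect density = 0.311 defects/KLOC

0.311 defects/KLOC


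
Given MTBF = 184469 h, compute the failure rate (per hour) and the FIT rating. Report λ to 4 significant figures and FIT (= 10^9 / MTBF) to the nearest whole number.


Formula: λ = 1 / MTBF; FIT = λ × 1e9 = 1e9 / MTBF
λ = 1 / 184469 ≈ 5.421e-06 failures/hour
FIT = 1e9 / 184469 ≈ 5421 failures per 1e9 hours (nearest whole number)

λ = 5.421e-06 /h, FIT = 5421


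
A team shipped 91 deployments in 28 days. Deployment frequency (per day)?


Formula: deployments per day = releases / days
= 91 / 28
= 3.25 deploys/day
(equivalently, 22.75 deploys/week)

3.25 deploys/day


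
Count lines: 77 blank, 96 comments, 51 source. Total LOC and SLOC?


Total LOC = blank + comment + code
Total LOC = 77 + 96 + 51 = 224
SLOC (source only) = code = 51

Total LOC: 224, SLOC: 51


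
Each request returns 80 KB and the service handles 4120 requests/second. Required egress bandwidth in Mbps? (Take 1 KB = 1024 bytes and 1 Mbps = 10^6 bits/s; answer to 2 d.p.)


Formula: Mbps = payload_bytes * RPS * 8 / 1e6
Payload per request = 80 KB = 80 * 1024 = 81920 bytes
Total bytes/sec = 81920 * 4120 = 337510400
Total bits/sec = 337510400 * 8 = 2700083200
Mbps = 2700083200 / 1e6 = 2700.08

2700.08 Mbps


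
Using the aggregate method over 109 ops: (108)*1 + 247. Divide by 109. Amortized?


Formula: Amortized cost = Total cost / Operations
Total cost = (108 * 1) + (1 * 247)
Total cost = 108 + 247 = 355
Amortized = 355 / 109 = 3.2569

3.2569


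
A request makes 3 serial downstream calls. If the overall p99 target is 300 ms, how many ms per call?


Formula: per_stage = total_budget / stages
per_stage = 300 / 3
per_stage = 100.0 ms

100.0 ms


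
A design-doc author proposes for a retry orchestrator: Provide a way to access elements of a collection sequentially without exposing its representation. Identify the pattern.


This matches the Iterator pattern

Iterator


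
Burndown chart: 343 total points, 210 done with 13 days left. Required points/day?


Formula: Required rate = Remaining points / Days left
Remaining = 343 - 210 = 133 points
Required rate = 133 / 13 = 10.23 points/day

10.23 points/day


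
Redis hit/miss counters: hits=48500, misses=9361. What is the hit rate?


Formula: hit rate = hits / (hits + misses) * 100
hit rate = 48500 / (48500 + 9361) * 100
hit rate = 48500 / 57861 * 100
hit rate = 83.82%

83.82%


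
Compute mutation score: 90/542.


Mutation score = killed / total * 100
Mutation score = 90 / 542 * 100
Mutation score = 16.61%

16.61%


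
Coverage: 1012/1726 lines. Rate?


Coverage = covered / total * 100
Coverage = 1012 / 1726 * 100
Coverage = 58.63%

58.63%


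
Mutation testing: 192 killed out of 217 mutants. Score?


Mutation score = killed / total * 100
Mutation score = 192 / 217 * 100
Mutation score = 88.48%

88.48%


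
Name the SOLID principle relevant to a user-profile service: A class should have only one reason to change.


This describes the Single Responsibility Principle (SRP)

Single Responsibility Principle (SRP)


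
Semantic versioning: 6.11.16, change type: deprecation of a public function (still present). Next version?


Current: 6.11.16
Change category: 'deprecation of a public function (still present)' → minor bump
SemVer rule: minor bump → increment MINOR, reset PATCH to 0 (MAJOR unchanged)
New: 6.12.0

6.12.0


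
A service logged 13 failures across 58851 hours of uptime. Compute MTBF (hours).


Formula: MTBF = Total operating time / Number of failures
MTBF = 58851 / 13
MTBF = 4527.0 hours

4527.0 hours


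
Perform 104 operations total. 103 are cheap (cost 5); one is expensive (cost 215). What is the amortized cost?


Formula: Amortized cost = Total cost / Operations
Total cost = (103 * 5) + (1 * 215)
Total cost = 515 + 215 = 730
Amortized = 730 / 104 = 7.0192

7.0192


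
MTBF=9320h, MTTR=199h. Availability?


Availability = MTBF / (MTBF + MTTR)
Availability = 9320 / (9320 + 199)
Availability = 9320 / 9519
Availability = 97.9094%

97.9094%


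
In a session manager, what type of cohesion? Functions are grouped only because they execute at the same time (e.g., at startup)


Reasoning: Related by timing only
Type: Temporal cohesion

Temporal cohesion


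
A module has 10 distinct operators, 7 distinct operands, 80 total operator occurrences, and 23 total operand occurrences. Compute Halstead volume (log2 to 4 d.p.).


Formula: V = N * log2(η), where N = N1 + N2 and η = η1 + η2
η = 10 + 7 = 17
N = 80 + 23 = 103
log2(17) ≈ 4.0875
V = 103 * 4.0875 = 421.01

421.01


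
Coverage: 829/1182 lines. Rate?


Coverage = covered / total * 100
Coverage = 829 / 1182 * 100
Coverage = 70.14%

70.14%


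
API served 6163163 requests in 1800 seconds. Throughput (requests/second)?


Formula: throughput = requests / seconds
throughput = 6163163 / 1800
throughput = 3423.98 requests/second

3423.98 requests/second


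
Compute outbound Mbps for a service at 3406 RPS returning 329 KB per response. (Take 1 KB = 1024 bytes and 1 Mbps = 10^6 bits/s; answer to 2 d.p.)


Formula: Mbps = payload_bytes * RPS * 8 / 1e6
Payload per request = 329 KB = 329 * 1024 = 336896 bytes
Total bytes/sec = 336896 * 3406 = 1147467776
Total bits/sec = 1147467776 * 8 = 9179742208
Mbps = 9179742208 / 1e6 = 9179.74

9179.74 Mbps


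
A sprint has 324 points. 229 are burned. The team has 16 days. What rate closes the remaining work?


Formula: Required rate = Remaining points / Days left
Remaining = 324 - 229 = 95 points
Required rate = 95 / 16 = 5.94 points/day

5.94 points/day


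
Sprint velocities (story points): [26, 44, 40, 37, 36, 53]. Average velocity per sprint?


Formula: Avg velocity = Total points / Number of sprints
Points: [26, 44, 40, 37, 36, 53]
Sum = 26 + 44 + 40 + 37 + 36 + 53 = 236
Avg velocity = 236 / 6 = 39.33 points/sprint

39.33 points/sprint


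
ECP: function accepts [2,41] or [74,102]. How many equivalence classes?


Valid ranges: [2,41] and [74,102]
Class 1: x < 2 — invalid
Class 2: 2 ≤ x ≤ 41 — valid
Class 3: 41 < x < 74 — invalid (gap between ranges)
Class 4: 74 ≤ x ≤ 102 — valid
Class 5: x > 102 — invalid
Total equivalence classes: 5

5 equivalence classes


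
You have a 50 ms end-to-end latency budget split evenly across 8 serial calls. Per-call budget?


Formula: per_stage = total_budget / stages
per_stage = 50 / 8
per_stage = 6.25 ms

6.25 ms


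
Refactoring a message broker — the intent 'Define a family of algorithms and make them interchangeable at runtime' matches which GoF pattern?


This matches the Strategy pattern

Strategy


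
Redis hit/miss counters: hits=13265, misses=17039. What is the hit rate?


Formula: hit rate = hits / (hits + misses) * 100
hit rate = 13265 / (13265 + 17039) * 100
hit rate = 13265 / 30304 * 100
hit rate = 43.77%

43.77%


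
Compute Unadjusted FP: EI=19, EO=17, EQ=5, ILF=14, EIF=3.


UFP = EI*4 + EO*5 + EQ*4 + ILF*10 + EIF*7
UFP = 19*4 + 17*5 + 5*4 + 14*10 + 3*7
UFP = 76 + 85 + 20 + 140 + 21
UFP = 342

342


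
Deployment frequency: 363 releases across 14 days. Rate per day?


Formula: deployments per day = releases / days
= 363 / 14
= 25.929 deploys/day
(equivalently, 181.5 deploys/week)

25.929 deploys/day


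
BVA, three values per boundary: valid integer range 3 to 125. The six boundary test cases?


Range: [3, 125]
Boundaries: just below min, min, min+1, max-1, max, just above max
Values: [2, 3, 4, 124, 125, 126]

[2, 3, 4, 124, 125, 126]


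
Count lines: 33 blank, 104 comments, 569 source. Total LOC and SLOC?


Total LOC = blank + comment + code
Total LOC = 33 + 104 + 569 = 706
SLOC (source only) = code = 569

Total LOC: 706, SLOC: 569


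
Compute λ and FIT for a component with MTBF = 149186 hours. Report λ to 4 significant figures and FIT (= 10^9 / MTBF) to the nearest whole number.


Formula: λ = 1 / MTBF; FIT = λ × 1e9 = 1e9 / MTBF
λ = 1 / 149186 ≈ 6.703e-06 failures/hour
FIT = 1e9 / 149186 ≈ 6703 failures per 1e9 hours (nearest whole number)

λ = 6.703e-06 /h, FIT = 6703


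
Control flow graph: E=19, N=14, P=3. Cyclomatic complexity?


Formula: V(G) = E - N + 2P
V(G) = 19 - 14 + 2*3
V(G) = 5 + 6
V(G) = 11

11


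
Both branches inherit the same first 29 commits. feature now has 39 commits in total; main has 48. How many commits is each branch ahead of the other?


Common ancestor: commit #29
feature commits after divergence: 39 - 29 = 10
main commits after divergence: 48 - 29 = 19
feature is 10 commits ahead of main
main is 19 commits ahead of feature

feature ahead: 10, main ahead: 19


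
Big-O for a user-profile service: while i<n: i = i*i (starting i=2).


Reasoning: squaring drives double-exponential growth; iterations ~ log log n
Complexity: O(log log n)

O(log log n)


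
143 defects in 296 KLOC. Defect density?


Defect density = defects / KLOC
Defect density = 143 / 296
Defect density = 0.483 defects/KLOC

0.483 defects/KLOC


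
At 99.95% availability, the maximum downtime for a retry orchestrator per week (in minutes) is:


Formula: allowed downtime = period * (100 - SLA) / 100
Period (week) = 10080 minutes
Unavailability fraction = (100 - 99.95) / 100
Allowed downtime = 10080 * (100 - 99.95) / 100
Allowed downtime = 5.04 minutes

5.04 minutes


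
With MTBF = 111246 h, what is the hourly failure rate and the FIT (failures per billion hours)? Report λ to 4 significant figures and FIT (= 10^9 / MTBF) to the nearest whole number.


Formula: λ = 1 / MTBF; FIT = λ × 1e9 = 1e9 / MTBF
λ = 1 / 111246 ≈ 8.989e-06 failures/hour
FIT = 1e9 / 111246 ≈ 8989 failures per 1e9 hours (nearest whole number)

λ = 8.989e-06 /h, FIT = 8989


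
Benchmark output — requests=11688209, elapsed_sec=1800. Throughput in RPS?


Formula: throughput = requests / seconds
throughput = 11688209 / 1800
throughput = 6493.45 requests/second

6493.45 requests/second


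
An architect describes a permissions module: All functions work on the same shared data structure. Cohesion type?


Reasoning: Functions share data
Type: Communicational cohesion

Communicational cohesion


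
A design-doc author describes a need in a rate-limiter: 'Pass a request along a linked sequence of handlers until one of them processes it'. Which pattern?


This matches the Chain of Responsibility pattern

Chain of Responsibility


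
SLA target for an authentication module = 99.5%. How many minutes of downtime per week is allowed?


Formula: allowed downtime = period * (100 - SLA) / 100
Period (week) = 10080 minutes
Unavailability fraction = (100 - 99.5) / 100
Allowed downtime = 10080 * (100 - 99.5) / 100
Allowed downtime = 50.4 minutes

50.4 minutes


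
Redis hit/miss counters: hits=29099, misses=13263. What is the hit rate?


Formula: hit rate = hits / (hits + misses) * 100
hit rate = 29099 / (29099 + 13263) * 100
hit rate = 29099 / 42362 * 100
hit rate = 68.69%

68.69%


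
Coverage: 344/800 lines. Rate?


Coverage = covered / total * 100
Coverage = 344 / 800 * 100
Coverage = 43.0%

43.0%


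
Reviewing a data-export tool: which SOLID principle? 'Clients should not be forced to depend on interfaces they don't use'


This describes the Interface Segregation Principle (ISP)

Interface Segregation Principle (ISP)


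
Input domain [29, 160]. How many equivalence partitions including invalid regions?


Valid range: [29, 160]
Class 1: x < 29 — invalid
Class 2: 29 ≤ x ≤ 160 — valid
Class 3: x > 160 — invalid
Total equivalence classes: 3

3 equivalence classes


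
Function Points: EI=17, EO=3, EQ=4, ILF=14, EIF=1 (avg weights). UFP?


UFP = EI*4 + EO*5 + EQ*4 + ILF*10 + EIF*7
UFP = 17*4 + 3*5 + 4*4 + 14*10 + 1*7
UFP = 68 + 15 + 16 + 140 + 7
UFP = 246

246


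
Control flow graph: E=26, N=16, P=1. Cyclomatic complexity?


Formula: V(G) = E - N + 2P
V(G) = 26 - 16 + 2*1
V(G) = 10 + 2
V(G) = 12

12


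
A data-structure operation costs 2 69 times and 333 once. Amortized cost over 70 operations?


Formula: Amortized cost = Total cost / Operations
Total cost = (69 * 2) + (1 * 333)
Total cost = 138 + 333 = 471
Amortized = 471 / 70 = 6.7286

6.7286


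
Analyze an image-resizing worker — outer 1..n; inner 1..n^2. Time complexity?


Reasoning: n times n^2
Complexity: O(n^3)

O(n^3)


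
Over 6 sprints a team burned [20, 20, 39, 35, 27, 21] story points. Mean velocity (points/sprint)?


Formula: Avg velocity = Total points / Number of sprints
Points: [20, 20, 39, 35, 27, 21]
Sum = 20 + 20 + 39 + 35 + 27 + 21 = 162
Avg velocity = 162 / 6 = 27.0 points/sprint

27.0 points/sprint


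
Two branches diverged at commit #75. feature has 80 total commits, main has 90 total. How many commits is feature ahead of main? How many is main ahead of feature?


Common ancestor: commit #75
feature commits after divergence: 80 - 75 = 5
main commits after divergence: 90 - 75 = 15
feature is 5 commits ahead of main
main is 15 commits ahead of feature

feature ahead: 5, main ahead: 15


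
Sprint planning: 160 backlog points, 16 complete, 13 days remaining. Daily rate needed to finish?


Formula: Required rate = Remaining points / Days left
Remaining = 160 - 16 = 144 points
Required rate = 144 / 13 = 11.08 points/day

11.08 points/day


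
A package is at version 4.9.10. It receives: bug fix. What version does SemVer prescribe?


Current: 4.9.10
Change category: 'bug fix' → patch bump
SemVer rule: patch bump → increment PATCH (MAJOR and MINOR unchanged)
New: 4.9.11

4.9.11


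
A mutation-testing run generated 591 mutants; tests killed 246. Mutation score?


Mutation score = killed / total * 100
Mutation score = 246 / 591 * 100
Mutation score = 41.62%

41.62%


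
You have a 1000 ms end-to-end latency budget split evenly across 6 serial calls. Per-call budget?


Formula: per_stage = total_budget / stages
per_stage = 1000 / 6
per_stage = 166.67 ms

166.67 ms


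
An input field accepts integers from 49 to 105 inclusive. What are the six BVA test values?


Range: [49, 105]
Boundaries: just below min, min, min+1, max-1, max, just above max
Values: [48, 49, 50, 104, 105, 106]

[48, 49, 50, 104, 105, 106]


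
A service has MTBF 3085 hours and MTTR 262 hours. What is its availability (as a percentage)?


Availability = MTBF / (MTBF + MTTR)
Availability = 3085 / (3085 + 262)
Availability = 3085 / 3347
Availability = 92.1721%

92.1721%


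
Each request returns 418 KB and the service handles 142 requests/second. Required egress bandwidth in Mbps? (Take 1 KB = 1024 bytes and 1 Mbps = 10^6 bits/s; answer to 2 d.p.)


Formula: Mbps = payload_bytes * RPS * 8 / 1e6
Payload per request = 418 KB = 418 * 1024 = 428032 bytes
Total bytes/sec = 428032 * 142 = 60780544
Total bits/sec = 60780544 * 8 = 486244352
Mbps = 486244352 / 1e6 = 486.24

486.24 Mbps


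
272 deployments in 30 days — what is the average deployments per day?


Formula: deployments per day = releases / days
= 272 / 30
= 9.067 deploys/day
(equivalently, 63.47 deploys/week)

9.067 deploys/day


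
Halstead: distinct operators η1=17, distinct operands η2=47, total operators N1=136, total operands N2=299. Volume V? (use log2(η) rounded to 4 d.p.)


Formula: V = N * log2(η), where N = N1 + N2 and η = η1 + η2
η = 17 + 47 = 64
N = 136 + 299 = 435
log2(64) ≈ 6.0000
V = 435 * 6.0000 = 2610.00

2610.00


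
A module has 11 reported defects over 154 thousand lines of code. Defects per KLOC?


Defect density = defects / KLOC
Defect density = 11 / 154
Defect density = 0.071 defects/KLOC

0.071 defects/KLOC


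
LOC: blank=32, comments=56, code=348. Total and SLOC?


Total LOC = blank + comment + code
Total LOC = 32 + 56 + 348 = 436
SLOC (source only) = code = 348

Total LOC: 436, SLOC: 348


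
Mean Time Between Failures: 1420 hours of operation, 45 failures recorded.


Formula: MTBF = Total operating time / Number of failures
MTBF = 1420 / 45
MTBF = 31.56 hours

31.56 hours


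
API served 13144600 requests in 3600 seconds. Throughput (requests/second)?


Formula: throughput = requests / seconds
throughput = 13144600 / 3600
throughput = 3651.28 requests/second

3651.28 requests/second


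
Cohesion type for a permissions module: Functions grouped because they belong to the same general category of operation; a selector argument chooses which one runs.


Reasoning: Grouped by category of activity, not by data or sequence
Type: Logical cohesion

Logical cohesion


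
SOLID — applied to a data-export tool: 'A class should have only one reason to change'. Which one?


This describes the Single Responsibility Principle (SRP)

Single Responsibility Principle (SRP)


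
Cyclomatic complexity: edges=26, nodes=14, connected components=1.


Formula: V(G) = E - N + 2P
V(G) = 26 - 14 + 2*1
V(G) = 12 + 2
V(G) = 14

14


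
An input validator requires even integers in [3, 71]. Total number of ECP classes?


Constraint: even integers in [3, 71]
Class 1: x < 3 — out-of-range invalid
Class 2: x in [3,71] but odd — wrong type invalid
Class 3: x in [3,71] and even — valid
Class 4: x > 71 — out-of-range invalid
Total equivalence classes: 4

4 equivalence classes


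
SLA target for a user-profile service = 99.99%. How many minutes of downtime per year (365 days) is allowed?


Formula: allowed downtime = period * (100 - SLA) / 100
Period (year (365 days)) = 525600 minutes
Unavailability fraction = (100 - 99.99) / 100
Allowed downtime = 525600 * (100 - 99.99) / 100
Allowed downtime = 52.56 minutes

52.56 minutes


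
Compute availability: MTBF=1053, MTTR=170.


Availability = MTBF / (MTBF + MTTR)
Availability = 1053 / (1053 + 170)
Availability = 1053 / 1223
Availability = 86.0998%

86.0998%


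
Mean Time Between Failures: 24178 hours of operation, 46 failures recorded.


Formula: MTBF = Total operating time / Number of failures
MTBF = 24178 / 46
MTBF = 525.61 hours

525.61 hours


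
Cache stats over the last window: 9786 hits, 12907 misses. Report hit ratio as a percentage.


Formula: hit rate = hits / (hits + misses) * 100
hit rate = 9786 / (9786 + 12907) * 100
hit rate = 9786 / 22693 * 100
hit rate = 43.12%

43.12%


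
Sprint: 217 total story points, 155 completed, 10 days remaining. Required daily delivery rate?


Formula: Required rate = Remaining points / Days left
Remaining = 217 - 155 = 62 points
Required rate = 62 / 10 = 6.2 points/day

6.2 points/day


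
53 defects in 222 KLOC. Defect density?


Defect density = defects / KLOC
Defect density = 53 / 222
Defect density = 0.239 defects/KLOC

0.239 defects/KLOC


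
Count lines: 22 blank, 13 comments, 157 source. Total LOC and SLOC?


Total LOC = blank + comment + code
Total LOC = 22 + 13 + 157 = 192
SLOC (source only) = code = 157

Total LOC: 192, SLOC: 157


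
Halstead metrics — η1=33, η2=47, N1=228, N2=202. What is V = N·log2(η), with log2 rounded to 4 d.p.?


Formula: V = N * log2(η), where N = N1 + N2 and η = η1 + η2
η = 33 + 47 = 80
N = 228 + 202 = 430
log2(80) ≈ 6.3219
V = 430 * 6.3219 = 2718.42

2718.42


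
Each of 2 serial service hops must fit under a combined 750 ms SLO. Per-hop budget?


Formula: per_stage = total_budget / stages
per_stage = 750 / 2
per_stage = 375.0 ms

375.0 ms


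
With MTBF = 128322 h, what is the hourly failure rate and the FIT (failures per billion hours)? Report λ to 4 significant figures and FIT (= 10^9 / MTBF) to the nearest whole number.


Formula: λ = 1 / MTBF; FIT = λ × 1e9 = 1e9 / MTBF
λ = 1 / 128322 ≈ 7.793e-06 failures/hour
FIT = 1e9 / 128322 ≈ 7793 failures per 1e9 hours (nearest whole number)

λ = 7.793e-06 /h, FIT = 7793


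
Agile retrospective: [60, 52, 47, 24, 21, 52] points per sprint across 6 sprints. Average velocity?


Formula: Avg velocity = Total points / Number of sprints
Points: [60, 52, 47, 24, 21, 52]
Sum = 60 + 52 + 47 + 24 + 21 + 52 = 256
Avg velocity = 256 / 6 = 42.67 points/sprint

42.67 points/sprint


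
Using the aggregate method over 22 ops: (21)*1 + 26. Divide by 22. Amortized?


Formula: Amortized cost = Total cost / Operations
Total cost = (21 * 1) + (1 * 26)
Total cost = 21 + 26 = 47
Amortized = 47 / 22 = 2.1364

2.1364


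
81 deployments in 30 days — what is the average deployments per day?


Formula: deployments per day = releases / days
= 81 / 30
= 2.7 deploys/day
(equivalently, 18.9 deploys/week)

2.7 deploys/day


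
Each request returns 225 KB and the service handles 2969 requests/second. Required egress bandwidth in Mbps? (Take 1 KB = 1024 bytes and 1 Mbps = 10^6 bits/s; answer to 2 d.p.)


Formula: Mbps = payload_bytes * RPS * 8 / 1e6
Payload per request = 225 KB = 225 * 1024 = 230400 bytes
Total bytes/sec = 230400 * 2969 = 684057600
Total bits/sec = 684057600 * 8 = 5472460800
Mbps = 5472460800 / 1e6 = 5472.46

5472.46 Mbps


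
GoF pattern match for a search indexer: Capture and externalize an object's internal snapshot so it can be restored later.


This matches the Memento pattern

Memento


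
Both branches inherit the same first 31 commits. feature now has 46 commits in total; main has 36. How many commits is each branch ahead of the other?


Common ancestor: commit #31
feature commits after divergence: 46 - 31 = 15
main commits after divergence: 36 - 31 = 5
feature is 15 commits ahead of main
main is 5 commits ahead of feature

feature ahead: 15, main ahead: 5


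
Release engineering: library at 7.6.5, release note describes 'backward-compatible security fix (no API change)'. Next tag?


Current: 7.6.5
Change category: 'backward-compatible security fix (no API change)' → patch bump
SemVer rule: patch bump → increment PATCH (MAJOR and MINOR unchanged)
New: 7.6.6

7.6.6


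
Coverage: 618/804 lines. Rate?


Coverage = covered / total * 100
Coverage = 618 / 804 * 100
Coverage = 76.87%

76.87%


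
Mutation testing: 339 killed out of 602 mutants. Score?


Mutation score = killed / total * 100
Mutation score = 339 / 602 * 100
Mutation score = 56.31%

56.31%


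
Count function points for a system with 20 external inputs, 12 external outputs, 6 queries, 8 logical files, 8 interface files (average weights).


UFP = EI*4 + EO*5 + EQ*4 + ILF*10 + EIF*7
UFP = 20*4 + 12*5 + 6*4 + 8*10 + 8*7
UFP = 80 + 60 + 24 + 80 + 56
UFP = 300

300


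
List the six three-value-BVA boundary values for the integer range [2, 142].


Range: [2, 142]
Boundaries: just below min, min, min+1, max-1, max, just above max
Values: [1, 2, 3, 141, 142, 143]

[1, 2, 3, 141, 142, 143]


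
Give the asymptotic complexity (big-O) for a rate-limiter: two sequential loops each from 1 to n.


Reasoning: sequential dominates: O(n) + O(n) = O(n)
Complexity: O(n)

O(n)


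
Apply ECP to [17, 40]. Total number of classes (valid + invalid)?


Valid range: [17, 40]
Class 1: x < 17 — invalid
Class 2: 17 ≤ x ≤ 40 — valid
Class 3: x > 40 — invalid
Total equivalence classes: 3

3 equivalence classes


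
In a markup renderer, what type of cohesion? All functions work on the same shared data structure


Reasoning: Functions share data
Type: Communicational cohesion

Communicational cohesion


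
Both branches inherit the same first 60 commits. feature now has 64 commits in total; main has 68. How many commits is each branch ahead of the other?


Common ancestor: commit #60
feature commits after divergence: 64 - 60 = 4
main commits after divergence: 68 - 60 = 8
feature is 4 commits ahead of main
main is 8 commits ahead of feature

feature ahead: 4, main ahead: 8


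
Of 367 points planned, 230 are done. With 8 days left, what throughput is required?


Formula: Required rate = Remaining points / Days left
Remaining = 367 - 230 = 137 points
Required rate = 137 / 8 = 17.13 points/day

17.13 points/day


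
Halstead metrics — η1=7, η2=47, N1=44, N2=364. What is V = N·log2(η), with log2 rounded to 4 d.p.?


Formula: V = N * log2(η), where N = N1 + N2 and η = η1 + η2
η = 7 + 47 = 54
N = 44 + 364 = 408
log2(54) ≈ 5.7549
V = 408 * 5.7549 = 2348.00

2348.00


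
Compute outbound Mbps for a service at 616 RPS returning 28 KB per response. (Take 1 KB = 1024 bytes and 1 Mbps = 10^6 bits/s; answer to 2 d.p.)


Formula: Mbps = payload_bytes * RPS * 8 / 1e6
Payload per request = 28 KB = 28 * 1024 = 28672 bytes
Total bytes/sec = 28672 * 616 = 17661952
Total bits/sec = 17661952 * 8 = 141295616
Mbps = 141295616 / 1e6 = 141.3

141.3 Mbps


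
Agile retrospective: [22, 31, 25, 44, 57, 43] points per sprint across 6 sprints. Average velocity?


Formula: Avg velocity = Total points / Number of sprints
Points: [22, 31, 25, 44, 57, 43]
Sum = 22 + 31 + 25 + 44 + 57 + 43 = 222
Avg velocity = 222 / 6 = 37.0 points/sprint

37.0 points/sprint


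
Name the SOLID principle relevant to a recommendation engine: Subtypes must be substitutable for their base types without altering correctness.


This describes the Liskov Substitution Principle (LSP)

Liskov Substitution Principle (LSP)


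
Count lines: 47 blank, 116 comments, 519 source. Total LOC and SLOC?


Total LOC = blank + comment + code
Total LOC = 47 + 116 + 519 = 682
SLOC (source only) = code = 519

Total LOC: 682, SLOC: 519


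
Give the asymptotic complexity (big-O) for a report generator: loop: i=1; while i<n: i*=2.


Reasoning: i doubles each step so iterations are log2(n)
Complexity: O(log n)

O(log n)


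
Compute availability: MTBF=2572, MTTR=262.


Availability = MTBF / (MTBF + MTTR)
Availability = 2572 / (2572 + 262)
Availability = 2572 / 2834
Availability = 90.7551%

90.7551%


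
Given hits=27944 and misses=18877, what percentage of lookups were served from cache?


Formula: hit rate = hits / (hits + misses) * 100
hit rate = 27944 / (27944 + 18877) * 100
hit rate = 27944 / 46821 * 100
hit rate = 59.68%

59.68%


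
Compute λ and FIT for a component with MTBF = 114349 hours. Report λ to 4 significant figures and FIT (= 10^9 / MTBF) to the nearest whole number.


Formula: λ = 1 / MTBF; FIT = λ × 1e9 = 1e9 / MTBF
λ = 1 / 114349 ≈ 8.745e-06 failures/hour
FIT = 1e9 / 114349 ≈ 8745 failures per 1e9 hours (nearest whole number)

λ = 8.745e-06 /h, FIT = 8745


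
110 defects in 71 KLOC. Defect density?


Defect density = defects / KLOC
Defect density = 110 / 71
Defect density = 1.549 defects/KLOC

1.549 defects/KLOC


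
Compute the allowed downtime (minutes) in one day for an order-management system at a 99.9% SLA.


Formula: allowed downtime = period * (100 - SLA) / 100
Period (day) = 1440 minutes
Unavailability fraction = (100 - 99.9) / 100
Allowed downtime = 1440 * (100 - 99.9) / 100
Allowed downtime = 1.44 minutes

1.44 minutes


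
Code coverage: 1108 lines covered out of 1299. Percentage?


Coverage = covered / total * 100
Coverage = 1108 / 1299 * 100
Coverage = 85.3%

85.3%


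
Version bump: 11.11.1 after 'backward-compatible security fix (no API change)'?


Current: 11.11.1
Change category: 'backward-compatible security fix (no API change)' → patch bump
SemVer rule: patch bump → increment PATCH (MAJOR and MINOR unchanged)
New: 11.11.2

11.11.2


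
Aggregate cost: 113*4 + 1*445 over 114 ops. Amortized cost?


Formula: Amortized cost = Total cost / Operations
Total cost = (113 * 4) + (1 * 445)
Total cost = 452 + 445 = 897
Amortized = 897 / 114 = 7.8684

7.8684


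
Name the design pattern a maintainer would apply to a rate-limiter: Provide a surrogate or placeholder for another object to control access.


This matches the Proxy pattern

Proxy


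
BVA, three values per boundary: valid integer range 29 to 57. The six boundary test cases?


Range: [29, 57]
Boundaries: just below min, min, min+1, max-1, max, just above max
Values: [28, 29, 30, 56, 57, 58]

[28, 29, 30, 56, 57, 58]


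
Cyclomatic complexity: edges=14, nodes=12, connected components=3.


Formula: V(G) = E - N + 2P
V(G) = 14 - 12 + 2*3
V(G) = 2 + 6
V(G) = 8

8


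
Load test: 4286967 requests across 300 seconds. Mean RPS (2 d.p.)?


Formula: throughput = requests / seconds
throughput = 4286967 / 300
throughput = 14289.89 requests/second

14289.89 requests/second


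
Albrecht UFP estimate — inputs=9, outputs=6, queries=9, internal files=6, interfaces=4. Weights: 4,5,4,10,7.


UFP = EI*4 + EO*5 + EQ*4 + ILF*10 + EIF*7
UFP = 9*4 + 6*5 + 9*4 + 6*10 + 4*7
UFP = 36 + 30 + 36 + 60 + 28
UFP = 190

190


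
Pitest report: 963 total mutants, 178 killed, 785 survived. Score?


Mutation score = killed / total * 100
Mutation score = 178 / 963 * 100
Mutation score = 18.48%

18.48%


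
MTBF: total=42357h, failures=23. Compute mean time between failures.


Formula: MTBF = Total operating time / Number of failures
MTBF = 42357 / 23
MTBF = 1841.61 hours

1841.61 hours


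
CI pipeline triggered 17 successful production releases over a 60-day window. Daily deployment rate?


Formula: deployments per day = releases / days
= 17 / 60
= 0.283 deploys/day
(equivalently, 1.98 deploys/week)

0.283 deploys/day


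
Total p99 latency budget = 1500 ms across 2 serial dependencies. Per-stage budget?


Formula: per_stage = total_budget / stages
per_stage = 1500 / 2
per_stage = 750.0 ms

750.0 ms


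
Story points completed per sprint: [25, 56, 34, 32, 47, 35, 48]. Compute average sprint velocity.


Formula: Avg velocity = Total points / Number of sprints
Points: [25, 56, 34, 32, 47, 35, 48]
Sum = 25 + 56 + 34 + 32 + 47 + 35 + 48 = 277
Avg velocity = 277 / 7 = 39.57 points/sprint

39.57 points/sprint


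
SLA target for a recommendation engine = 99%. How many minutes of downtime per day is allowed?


Formula: allowed downtime = period * (100 - SLA) / 100
Period (day) = 1440 minutes
Unavailability fraction = (100 - 99.0) / 100
Allowed downtime = 1440 * (100 - 99.0) / 100
Allowed downtime = 14.4 minutes

14.4 minutes


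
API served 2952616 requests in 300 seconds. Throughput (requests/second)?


Formula: throughput = requests / seconds
throughput = 2952616 / 300
throughput = 9842.05 requests/second

9842.05 requests/second


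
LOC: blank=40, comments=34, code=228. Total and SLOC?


Total LOC = blank + comment + code
Total LOC = 40 + 34 + 228 = 302
SLOC (source only) = code = 228

Total LOC: 302, SLOC: 228


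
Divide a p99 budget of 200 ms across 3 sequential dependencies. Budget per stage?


Formula: per_stage = total_budget / stages
per_stage = 200 / 3
per_stage = 66.67 ms

66.67 ms


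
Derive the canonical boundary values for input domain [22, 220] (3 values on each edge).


Range: [22, 220]
Boundaries: just below min, min, min+1, max-1, max, just above max
Values: [21, 22, 23, 219, 220, 221]

[21, 22, 23, 219, 220, 221]


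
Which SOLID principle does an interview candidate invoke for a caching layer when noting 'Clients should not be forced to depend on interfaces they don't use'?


This describes the Interface Segregation Principle (ISP)

Interface Segregation Principle (ISP)


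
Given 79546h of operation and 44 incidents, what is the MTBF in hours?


Formula: MTBF = Total operating time / Number of failures
MTBF = 79546 / 44
MTBF = 1807.86 hours

1807.86 hours


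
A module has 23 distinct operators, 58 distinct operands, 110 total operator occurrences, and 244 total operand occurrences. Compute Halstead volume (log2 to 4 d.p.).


Formula: V = N * log2(η), where N = N1 + N2 and η = η1 + η2
η = 23 + 58 = 81
N = 110 + 244 = 354
log2(81) ≈ 6.3399
V = 354 * 6.3399 = 2244.32

2244.32


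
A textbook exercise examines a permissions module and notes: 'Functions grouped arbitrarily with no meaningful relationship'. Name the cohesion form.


Reasoning: Worst: random grouping
Type: Coincidental cohesion

Coincidental cohesion


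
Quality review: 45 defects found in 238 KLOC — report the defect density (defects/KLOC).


Defect density = defects / KLOC
Defect density = 45 / 238
Defect density = 0.189 defects/KLOC

0.189 defects/KLOC


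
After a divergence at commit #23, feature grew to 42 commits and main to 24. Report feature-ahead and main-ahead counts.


Common ancestor: commit #23
feature commits after divergence: 42 - 23 = 19
main commits after divergence: 24 - 23 = 1
feature is 19 commits ahead of main
main is 1 commits ahead of feature

feature ahead: 19, main ahead: 1


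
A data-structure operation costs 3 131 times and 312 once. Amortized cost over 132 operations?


Formula: Amortized cost = Total cost / Operations
Total cost = (131 * 3) + (1 * 312)
Total cost = 393 + 312 = 705
Amortized = 705 / 132 = 5.3409

5.3409


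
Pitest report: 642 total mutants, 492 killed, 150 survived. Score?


Mutation score = killed / total * 100
Mutation score = 492 / 642 * 100
Mutation score = 76.64%

76.64%


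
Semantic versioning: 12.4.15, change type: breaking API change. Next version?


Current: 12.4.15
Change category: 'breaking API change' → major bump
SemVer rule: major bump → increment MAJOR, reset MINOR and PATCH to 0
New: 13.0.0

13.0.0


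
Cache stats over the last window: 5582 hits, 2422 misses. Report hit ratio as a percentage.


Formula: hit rate = hits / (hits + misses) * 100
hit rate = 5582 / (5582 + 2422) * 100
hit rate = 5582 / 8004 * 100
hit rate = 69.74%

69.74%


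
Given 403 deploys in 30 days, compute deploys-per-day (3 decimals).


Formula: deployments per day = releases / days
= 403 / 30
= 13.433 deploys/day
(equivalently, 94.03 deploys/week)

13.433 deploys/day


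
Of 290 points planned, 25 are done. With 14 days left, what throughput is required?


Formula: Required rate = Remaining points / Days left
Remaining = 290 - 25 = 265 points
Required rate = 265 / 14 = 18.93 points/day

18.93 points/day


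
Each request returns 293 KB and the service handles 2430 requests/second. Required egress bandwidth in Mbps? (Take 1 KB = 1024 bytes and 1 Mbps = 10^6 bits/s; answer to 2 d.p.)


Formula: Mbps = payload_bytes * RPS * 8 / 1e6
Payload per request = 293 KB = 293 * 1024 = 300032 bytes
Total bytes/sec = 300032 * 2430 = 729077760
Total bits/sec = 729077760 * 8 = 5832622080
Mbps = 5832622080 / 1e6 = 5832.62

5832.62 Mbps


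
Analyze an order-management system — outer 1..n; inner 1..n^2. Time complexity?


Reasoning: n times n^2
Complexity: O(n^3)

O(n^3)
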